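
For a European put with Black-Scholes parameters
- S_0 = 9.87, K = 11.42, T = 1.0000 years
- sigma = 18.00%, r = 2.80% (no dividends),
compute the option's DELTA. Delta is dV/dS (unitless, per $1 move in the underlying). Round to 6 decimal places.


d1 = -0.5648130599; d2 = -0.7448130599
phi(d1) = 0.3401238614; exp(-qT) = 1.0000000000; exp(-rT) = 0.9723883668
N(-d1) = 0.7138995385
Delta = -exp(-qT) * N(-d1) = -1.0000000000 * 0.7138995385 = -0.713900

Answer: Delta = -0.713900


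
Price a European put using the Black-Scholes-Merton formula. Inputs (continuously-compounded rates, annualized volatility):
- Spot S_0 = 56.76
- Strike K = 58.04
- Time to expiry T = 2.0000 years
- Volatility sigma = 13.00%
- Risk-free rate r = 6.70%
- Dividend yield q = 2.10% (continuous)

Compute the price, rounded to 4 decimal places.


Answer: Price = 2.2925

Derivation:
d1 = (ln(S/K) + (r - q + 0.5*sigma^2) * T) / (sigma * sqrt(T)) = 0.47103877
d2 = d1 - sigma * sqrt(T) = 0.28719101
exp(-rT) = 0.87459006; exp(-qT) = 0.95886978
P = K * exp(-rT) * N(-d2) - S_0 * exp(-qT) * N(-d1)
N(-d1) = 0.31880652; N(-d2) = 0.38698304
P = 58.0400 * 0.87459006 * 0.38698304 - 56.7600 * 0.95886978 * 0.31880652 = 2.2925


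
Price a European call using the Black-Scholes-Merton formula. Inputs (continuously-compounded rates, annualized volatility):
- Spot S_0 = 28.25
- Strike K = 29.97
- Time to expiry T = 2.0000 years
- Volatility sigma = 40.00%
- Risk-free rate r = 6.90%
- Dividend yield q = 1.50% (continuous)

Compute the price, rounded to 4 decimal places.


d1 = (ln(S/K) + (r - q + 0.5*sigma^2) * T) / (sigma * sqrt(T)) = 0.36928046
d2 = d1 - sigma * sqrt(T) = -0.19640496
exp(-rT) = 0.87109869; exp(-qT) = 0.97044553
C = S_0 * exp(-qT) * N(d1) - K * exp(-rT) * N(d2)
N(d1) = 0.64404066; N(d2) = 0.42214661
C = 28.2500 * 0.97044553 * 0.64404066 - 29.9700 * 0.87109869 * 0.42214661 = 6.6355

Answer: Price = 6.6355


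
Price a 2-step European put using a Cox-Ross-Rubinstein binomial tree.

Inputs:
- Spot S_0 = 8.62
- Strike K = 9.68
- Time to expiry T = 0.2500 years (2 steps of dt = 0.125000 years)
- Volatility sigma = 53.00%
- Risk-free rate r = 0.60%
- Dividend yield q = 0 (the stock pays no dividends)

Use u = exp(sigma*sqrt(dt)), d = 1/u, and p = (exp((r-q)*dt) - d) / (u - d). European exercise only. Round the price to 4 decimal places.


dt = T/N = 0.125000
u = exp(sigma*sqrt(dt)) = 1.206089; d = 1/u = 0.829126
p = (exp((r-q)*dt) - d) / (u - d) = 0.455281
Discount per step: exp(-r*dt) = 0.999250
Stock lattice S(k, i) with i counting down-moves:
  k=0: S(0,0) = 8.6200
  k=1: S(1,0) = 10.3965; S(1,1) = 7.1471
  k=2: S(2,0) = 12.5391; S(2,1) = 8.6200; S(2,2) = 5.9258
Terminal payoffs V(N, i) = max(K - S_T, 0):
  V(2,0) = 0.000000; V(2,1) = 1.060000; V(2,2) = 3.754183
Backward induction: V(k, i) = exp(-r*dt) * [p * V(k+1, i) + (1-p) * V(k+1, i+1)].
  V(1,0) = exp(-r*dt) * [p*0.000000 + (1-p)*1.060000] = 0.576969
  V(1,1) = exp(-r*dt) * [p*1.060000 + (1-p)*3.754183] = 2.525678
  V(0,0) = exp(-r*dt) * [p*0.576969 + (1-p)*2.525678] = 1.637239

Answer: Price = V(0,0) = 1.6372


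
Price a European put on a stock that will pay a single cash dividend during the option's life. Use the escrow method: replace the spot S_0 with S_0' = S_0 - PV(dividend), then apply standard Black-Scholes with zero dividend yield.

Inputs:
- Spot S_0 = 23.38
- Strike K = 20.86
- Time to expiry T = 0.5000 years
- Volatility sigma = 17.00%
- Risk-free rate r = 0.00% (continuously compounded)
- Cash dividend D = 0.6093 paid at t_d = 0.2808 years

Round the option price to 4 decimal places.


Answer: Price = 0.3559

Derivation:
PV(D) = D * exp(-r * t_d) = 0.6093 * 1.00000000 = 0.60930000
S_0' = S_0 - PV(D) = 23.3800 - 0.60930000 = 22.77070000
d1 = (ln(S_0'/K) + (r + sigma^2/2)*T) / (sigma*sqrt(T)) = 0.78918251
d2 = d1 - sigma*sqrt(T) = 0.66897436
exp(-rT) = 1.00000000
N(-d1) = 0.21500267; N(-d2) = 0.25175592
P = K * exp(-rT) * N(-d2) - S_0' * N(-d1) = 20.8600 * 1.00000000 * 0.25175592 - 22.77070000 * 0.21500267 = 0.3559


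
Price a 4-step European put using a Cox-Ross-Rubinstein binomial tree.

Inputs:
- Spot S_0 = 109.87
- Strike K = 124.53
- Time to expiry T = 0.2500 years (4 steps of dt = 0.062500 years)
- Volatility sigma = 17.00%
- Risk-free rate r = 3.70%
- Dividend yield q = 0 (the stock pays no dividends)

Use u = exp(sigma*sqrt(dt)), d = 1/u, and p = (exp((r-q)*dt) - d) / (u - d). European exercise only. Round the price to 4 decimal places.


dt = T/N = 0.062500
u = exp(sigma*sqrt(dt)) = 1.043416; d = 1/u = 0.958390
p = (exp((r-q)*dt) - d) / (u - d) = 0.516606
Discount per step: exp(-r*dt) = 0.997690
Stock lattice S(k, i) with i counting down-moves:
  k=0: S(0,0) = 109.8700
  k=1: S(1,0) = 114.6401; S(1,1) = 105.2984
  k=2: S(2,0) = 119.6173; S(2,1) = 109.8700; S(2,2) = 100.9169
  k=3: S(3,0) = 124.8107; S(3,1) = 114.6401; S(3,2) = 105.2984; S(3,3) = 96.7178
  k=4: S(4,0) = 130.2294; S(4,1) = 119.6173; S(4,2) = 109.8700; S(4,3) = 100.9169; S(4,4) = 92.6935
Terminal payoffs V(N, i) = max(K - S_T, 0):
  V(4,0) = 0.000000; V(4,1) = 4.912656; V(4,2) = 14.660000; V(4,3) = 23.613055; V(4,4) = 31.836547
Backward induction: V(k, i) = exp(-r*dt) * [p * V(k+1, i) + (1-p) * V(k+1, i+1)].
  V(3,0) = exp(-r*dt) * [p*0.000000 + (1-p)*4.912656] = 2.369264
  V(3,1) = exp(-r*dt) * [p*4.912656 + (1-p)*14.660000] = 9.602235
  V(3,2) = exp(-r*dt) * [p*14.660000 + (1-p)*23.613055] = 18.943997
  V(3,3) = exp(-r*dt) * [p*23.613055 + (1-p)*31.836547] = 27.524519
  V(2,0) = exp(-r*dt) * [p*2.369264 + (1-p)*9.602235] = 5.852092
  V(2,1) = exp(-r*dt) * [p*9.602235 + (1-p)*18.943997] = 14.085379
  V(2,2) = exp(-r*dt) * [p*18.943997 + (1-p)*27.524519] = 23.038434
  V(1,0) = exp(-r*dt) * [p*5.852092 + (1-p)*14.085379] = 9.809305
  V(1,1) = exp(-r*dt) * [p*14.085379 + (1-p)*23.038434] = 18.370703
  V(0,0) = exp(-r*dt) * [p*9.809305 + (1-p)*18.370703] = 13.915618

Answer: Price = V(0,0) = 13.9156


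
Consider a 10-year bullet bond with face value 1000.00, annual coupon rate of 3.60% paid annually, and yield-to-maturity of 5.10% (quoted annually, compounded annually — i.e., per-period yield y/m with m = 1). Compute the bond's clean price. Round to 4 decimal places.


Answer: Price = 884.7344

Derivation:
Coupon per period c = face * coupon_rate / m = 36.000000
Periods per year m = 1; per-period yield y/m = 0.051000
Number of cashflows N = 10
Cashflows (t years, CF_t, discount factor 1/(1+y/m)^(m*t), PV):
  t = 1.0000: CF_t = 36.000000, DF = 0.951475, PV = 34.253092
  t = 2.0000: CF_t = 36.000000, DF = 0.905304, PV = 32.590954
  t = 3.0000: CF_t = 36.000000, DF = 0.861374, PV = 31.009471
  t = 4.0000: CF_t = 36.000000, DF = 0.819576, PV = 29.504729
  t = 5.0000: CF_t = 36.000000, DF = 0.779806, PV = 28.073006
  t = 6.0000: CF_t = 36.000000, DF = 0.741965, PV = 26.710758
  t = 7.0000: CF_t = 36.000000, DF = 0.705961, PV = 25.414612
  t = 8.0000: CF_t = 36.000000, DF = 0.671705, PV = 24.181363
  t = 9.0000: CF_t = 36.000000, DF = 0.639110, PV = 23.007957
  t = 10.0000: CF_t = 1036.000000, DF = 0.608097, PV = 629.988461
Price P = sum_t PV_t = 884.734403


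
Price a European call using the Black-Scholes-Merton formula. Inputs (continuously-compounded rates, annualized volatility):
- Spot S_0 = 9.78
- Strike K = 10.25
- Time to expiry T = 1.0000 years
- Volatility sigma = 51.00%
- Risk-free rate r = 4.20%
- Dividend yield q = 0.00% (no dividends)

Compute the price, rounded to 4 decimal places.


d1 = (ln(S/K) + (r - q + 0.5*sigma^2) * T) / (sigma * sqrt(T)) = 0.24531721
d2 = d1 - sigma * sqrt(T) = -0.26468279
exp(-rT) = 0.95886978; exp(-qT) = 1.00000000
C = S_0 * exp(-qT) * N(d1) - K * exp(-rT) * N(d2)
N(d1) = 0.59689459; N(d2) = 0.39562692
C = 9.7800 * 1.00000000 * 0.59689459 - 10.2500 * 0.95886978 * 0.39562692 = 1.9492

Answer: Price = 1.9492


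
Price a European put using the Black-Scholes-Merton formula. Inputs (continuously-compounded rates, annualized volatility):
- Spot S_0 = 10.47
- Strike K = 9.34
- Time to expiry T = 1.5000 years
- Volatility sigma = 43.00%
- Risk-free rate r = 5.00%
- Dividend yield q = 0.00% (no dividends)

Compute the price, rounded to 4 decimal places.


d1 = (ln(S/K) + (r - q + 0.5*sigma^2) * T) / (sigma * sqrt(T)) = 0.62259340
d2 = d1 - sigma * sqrt(T) = 0.09595311
exp(-rT) = 0.92774349; exp(-qT) = 1.00000000
P = K * exp(-rT) * N(-d2) - S_0 * exp(-qT) * N(-d1)
N(-d1) = 0.26677587; N(-d2) = 0.46177891
P = 9.3400 * 0.92774349 * 0.46177891 - 10.4700 * 1.00000000 * 0.26677587 = 1.2082

Answer: Price = 1.2082


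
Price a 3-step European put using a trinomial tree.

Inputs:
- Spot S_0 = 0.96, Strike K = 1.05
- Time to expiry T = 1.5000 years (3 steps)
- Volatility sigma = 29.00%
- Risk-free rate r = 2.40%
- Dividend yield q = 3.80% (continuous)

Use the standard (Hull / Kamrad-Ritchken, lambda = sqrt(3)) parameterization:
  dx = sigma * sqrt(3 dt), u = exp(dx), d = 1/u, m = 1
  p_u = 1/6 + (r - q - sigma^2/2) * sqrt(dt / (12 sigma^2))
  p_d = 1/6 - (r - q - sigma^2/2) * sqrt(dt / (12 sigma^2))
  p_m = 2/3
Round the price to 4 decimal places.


Answer: Price = V(0,0) = 0.1941

Derivation:
dt = T/N = 0.500000; dx = sigma*sqrt(3*dt) = 0.355176
u = exp(dx) = 1.426432; d = 1/u = 0.701050
p_u = 0.127214, p_m = 0.666667, p_d = 0.206119
Discount per step: exp(-r*dt) = 0.988072
Stock lattice S(k, j) with j the centered position index:
  k=0: S(0,+0) = 0.9600
  k=1: S(1,-1) = 0.6730; S(1,+0) = 0.9600; S(1,+1) = 1.3694
  k=2: S(2,-2) = 0.4718; S(2,-1) = 0.6730; S(2,+0) = 0.9600; S(2,+1) = 1.3694; S(2,+2) = 1.9533
  k=3: S(3,-3) = 0.3308; S(3,-2) = 0.4718; S(3,-1) = 0.6730; S(3,+0) = 0.9600; S(3,+1) = 1.3694; S(3,+2) = 1.9533; S(3,+3) = 2.7863
Terminal payoffs V(N, j) = max(K - S_T, 0):
  V(3,-3) = 0.719236; V(3,-2) = 0.578188; V(3,-1) = 0.376992; V(3,+0) = 0.090000; V(3,+1) = 0.000000; V(3,+2) = 0.000000; V(3,+3) = 0.000000
Backward induction: V(k, j) = exp(-r*dt) * [p_u * V(k+1, j+1) + p_m * V(k+1, j) + p_d * V(k+1, j-1)]
  V(2,-2) = exp(-r*dt) * [p_u*0.376992 + p_m*0.578188 + p_d*0.719236] = 0.574727
  V(2,-1) = exp(-r*dt) * [p_u*0.090000 + p_m*0.376992 + p_d*0.578188] = 0.377397
  V(2,+0) = exp(-r*dt) * [p_u*0.000000 + p_m*0.090000 + p_d*0.376992] = 0.136063
  V(2,+1) = exp(-r*dt) * [p_u*0.000000 + p_m*0.000000 + p_d*0.090000] = 0.018329
  V(2,+2) = exp(-r*dt) * [p_u*0.000000 + p_m*0.000000 + p_d*0.000000] = 0.000000
  V(1,-1) = exp(-r*dt) * [p_u*0.136063 + p_m*0.377397 + p_d*0.574727] = 0.382748
  V(1,+0) = exp(-r*dt) * [p_u*0.018329 + p_m*0.136063 + p_d*0.377397] = 0.168791
  V(1,+1) = exp(-r*dt) * [p_u*0.000000 + p_m*0.018329 + p_d*0.136063] = 0.039784
  V(0,+0) = exp(-r*dt) * [p_u*0.039784 + p_m*0.168791 + p_d*0.382748] = 0.194137


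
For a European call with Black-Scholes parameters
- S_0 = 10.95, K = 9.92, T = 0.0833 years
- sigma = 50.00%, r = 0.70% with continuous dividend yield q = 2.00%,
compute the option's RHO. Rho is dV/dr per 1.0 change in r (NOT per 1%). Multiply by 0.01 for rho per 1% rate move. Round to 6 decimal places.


Answer: Rho = 0.600705

Derivation:
d1 = 0.7492004106; d2 = 0.6048917137
phi(d1) = 0.3013179797; exp(-qT) = 0.9983353870; exp(-rT) = 0.9994170700
N(d2) = 0.7273745253
Rho = K*T*exp(-rT)*N(d2) = 9.9200 * 0.0833 * 0.9994170700 * 0.7273745253 = 0.600705


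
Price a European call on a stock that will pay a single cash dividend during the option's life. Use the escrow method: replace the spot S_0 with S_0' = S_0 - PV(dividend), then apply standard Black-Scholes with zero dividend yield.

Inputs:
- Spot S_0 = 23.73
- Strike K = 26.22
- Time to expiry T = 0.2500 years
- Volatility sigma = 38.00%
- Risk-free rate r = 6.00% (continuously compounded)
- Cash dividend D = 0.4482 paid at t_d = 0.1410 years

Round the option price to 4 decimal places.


PV(D) = D * exp(-r * t_d) = 0.4482 * 0.99157569 = 0.44442422
S_0' = S_0 - PV(D) = 23.7300 - 0.44442422 = 23.28557578
d1 = (ln(S_0'/K) + (r + sigma^2/2)*T) / (sigma*sqrt(T)) = -0.45072829
d2 = d1 - sigma*sqrt(T) = -0.64072829
exp(-rT) = 0.98511194
N(d1) = 0.32609270; N(d2) = 0.26084962
C = S_0' * N(d1) - K * exp(-rT) * N(d2) = 23.28557578 * 0.32609270 - 26.2200 * 0.98511194 * 0.26084962 = 0.8556

Answer: Price = 0.8556


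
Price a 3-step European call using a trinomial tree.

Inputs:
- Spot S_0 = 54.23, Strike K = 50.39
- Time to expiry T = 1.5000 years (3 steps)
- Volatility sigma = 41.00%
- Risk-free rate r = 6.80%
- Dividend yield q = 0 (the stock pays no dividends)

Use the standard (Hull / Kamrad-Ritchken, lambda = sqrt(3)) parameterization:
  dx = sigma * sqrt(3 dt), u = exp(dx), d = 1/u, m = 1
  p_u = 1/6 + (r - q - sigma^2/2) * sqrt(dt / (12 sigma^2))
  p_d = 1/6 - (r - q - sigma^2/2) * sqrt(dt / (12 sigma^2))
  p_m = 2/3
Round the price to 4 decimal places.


Answer: Price = V(0,0) = 14.5120

Derivation:
dt = T/N = 0.500000; dx = sigma*sqrt(3*dt) = 0.502145
u = exp(dx) = 1.652262; d = 1/u = 0.605231
p_u = 0.158676, p_m = 0.666667, p_d = 0.174657
Discount per step: exp(-r*dt) = 0.966572
Stock lattice S(k, j) with j the centered position index:
  k=0: S(0,+0) = 54.2300
  k=1: S(1,-1) = 32.8217; S(1,+0) = 54.2300; S(1,+1) = 89.6022
  k=2: S(2,-2) = 19.8647; S(2,-1) = 32.8217; S(2,+0) = 54.2300; S(2,+1) = 89.6022; S(2,+2) = 148.0463
  k=3: S(3,-3) = 12.0227; S(3,-2) = 19.8647; S(3,-1) = 32.8217; S(3,+0) = 54.2300; S(3,+1) = 89.6022; S(3,+2) = 148.0463; S(3,+3) = 244.6113
Terminal payoffs V(N, j) = max(S_T - K, 0):
  V(3,-3) = 0.000000; V(3,-2) = 0.000000; V(3,-1) = 0.000000; V(3,+0) = 3.840000; V(3,+1) = 39.212181; V(3,+2) = 97.656299; V(3,+3) = 194.221308
Backward induction: V(k, j) = exp(-r*dt) * [p_u * V(k+1, j+1) + p_m * V(k+1, j) + p_d * V(k+1, j-1)]
  V(2,-2) = exp(-r*dt) * [p_u*0.000000 + p_m*0.000000 + p_d*0.000000] = 0.000000
  V(2,-1) = exp(-r*dt) * [p_u*3.840000 + p_m*0.000000 + p_d*0.000000] = 0.588947
  V(2,+0) = exp(-r*dt) * [p_u*39.212181 + p_m*3.840000 + p_d*0.000000] = 8.488460
  V(2,+1) = exp(-r*dt) * [p_u*97.656299 + p_m*39.212181 + p_d*3.840000] = 40.893557
  V(2,+2) = exp(-r*dt) * [p_u*194.221308 + p_m*97.656299 + p_d*39.212181] = 99.335662
  V(1,-1) = exp(-r*dt) * [p_u*8.488460 + p_m*0.588947 + p_d*0.000000] = 1.681396
  V(1,+0) = exp(-r*dt) * [p_u*40.893557 + p_m*8.488460 + p_d*0.588947] = 11.841140
  V(1,+1) = exp(-r*dt) * [p_u*99.335662 + p_m*40.893557 + p_d*8.488460] = 43.019318
  V(0,+0) = exp(-r*dt) * [p_u*43.019318 + p_m*11.841140 + p_d*1.681396] = 14.512001


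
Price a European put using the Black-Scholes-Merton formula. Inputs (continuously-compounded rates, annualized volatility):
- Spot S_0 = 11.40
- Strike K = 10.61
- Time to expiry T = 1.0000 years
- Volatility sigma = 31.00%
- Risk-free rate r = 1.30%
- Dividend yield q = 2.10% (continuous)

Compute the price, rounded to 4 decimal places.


d1 = (ln(S/K) + (r - q + 0.5*sigma^2) * T) / (sigma * sqrt(T)) = 0.36085936
d2 = d1 - sigma * sqrt(T) = 0.05085936
exp(-rT) = 0.98708414; exp(-qT) = 0.97921896
P = K * exp(-rT) * N(-d2) - S_0 * exp(-qT) * N(-d1)
N(-d1) = 0.35910229; N(-d2) = 0.47971879
P = 10.6100 * 0.98708414 * 0.47971879 - 11.4000 * 0.97921896 * 0.35910229 = 1.0154

Answer: Price = 1.0154


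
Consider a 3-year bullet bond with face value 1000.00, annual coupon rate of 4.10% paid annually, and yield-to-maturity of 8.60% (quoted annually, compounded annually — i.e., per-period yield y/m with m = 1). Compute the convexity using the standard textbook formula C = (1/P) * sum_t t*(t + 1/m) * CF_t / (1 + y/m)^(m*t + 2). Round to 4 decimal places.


Answer: Convexity = 9.6133

Derivation:
Coupon per period c = face * coupon_rate / m = 41.000000
Periods per year m = 1; per-period yield y/m = 0.086000
Number of cashflows N = 3
Cashflows (t years, CF_t, discount factor 1/(1+y/m)^(m*t), PV):
  t = 1.0000: CF_t = 41.000000, DF = 0.920810, PV = 37.753223
  t = 2.0000: CF_t = 41.000000, DF = 0.847892, PV = 34.763557
  t = 3.0000: CF_t = 1041.000000, DF = 0.780747, PV = 812.758001
Price P = sum_t PV_t = 885.274781
Convexity numerator sum_t t*(t + 1/m) * CF_t / (1+y/m)^(m*t + 2):
  t = 1.0000: term = 64.021283
  t = 2.0000: term = 176.854374
  t = 3.0000: term = 8269.568506
Convexity = (1/P) * sum = 8510.444164 / 885.274781 = 9.613336


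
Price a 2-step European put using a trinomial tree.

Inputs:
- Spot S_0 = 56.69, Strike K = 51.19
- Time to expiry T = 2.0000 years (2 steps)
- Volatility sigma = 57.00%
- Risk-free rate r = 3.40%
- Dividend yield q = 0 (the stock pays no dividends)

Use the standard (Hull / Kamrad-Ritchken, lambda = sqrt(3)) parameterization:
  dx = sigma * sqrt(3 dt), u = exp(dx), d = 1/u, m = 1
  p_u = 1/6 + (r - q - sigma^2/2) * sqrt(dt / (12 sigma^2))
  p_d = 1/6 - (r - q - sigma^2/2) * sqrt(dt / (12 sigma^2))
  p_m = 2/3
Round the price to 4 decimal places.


Answer: Price = V(0,0) = 10.8521

Derivation:
dt = T/N = 1.000000; dx = sigma*sqrt(3*dt) = 0.987269
u = exp(dx) = 2.683895; d = 1/u = 0.372593
p_u = 0.101613, p_m = 0.666667, p_d = 0.231720
Discount per step: exp(-r*dt) = 0.966572
Stock lattice S(k, j) with j the centered position index:
  k=0: S(0,+0) = 56.6900
  k=1: S(1,-1) = 21.1223; S(1,+0) = 56.6900; S(1,+1) = 152.1500
  k=2: S(2,-2) = 7.8700; S(2,-1) = 21.1223; S(2,+0) = 56.6900; S(2,+1) = 152.1500; S(2,+2) = 408.3545
Terminal payoffs V(N, j) = max(K - S_T, 0):
  V(2,-2) = 43.319985; V(2,-1) = 30.067710; V(2,+0) = 0.000000; V(2,+1) = 0.000000; V(2,+2) = 0.000000
Backward induction: V(k, j) = exp(-r*dt) * [p_u * V(k+1, j+1) + p_m * V(k+1, j) + p_d * V(k+1, j-1)]
  V(1,-1) = exp(-r*dt) * [p_u*0.000000 + p_m*30.067710 + p_d*43.319985] = 29.077604
  V(1,+0) = exp(-r*dt) * [p_u*0.000000 + p_m*0.000000 + p_d*30.067710] = 6.734380
  V(1,+1) = exp(-r*dt) * [p_u*0.000000 + p_m*0.000000 + p_d*0.000000] = 0.000000
  V(0,+0) = exp(-r*dt) * [p_u*0.000000 + p_m*6.734380 + p_d*29.077604] = 10.852128


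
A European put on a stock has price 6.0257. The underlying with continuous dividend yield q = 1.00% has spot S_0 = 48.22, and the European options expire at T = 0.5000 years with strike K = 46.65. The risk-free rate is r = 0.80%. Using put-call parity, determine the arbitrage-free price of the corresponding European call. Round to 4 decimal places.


Answer: Call price = 7.5414

Derivation:
Put-call parity: C - P = S_0 * exp(-qT) - K * exp(-rT).
S_0 * exp(-qT) = 48.2200 * 0.99501248 = 47.97950175
K * exp(-rT) = 46.6500 * 0.99600799 = 46.46377270
C = P + S*exp(-qT) - K*exp(-rT)
C = 6.0257 + 47.97950175 - 46.46377270 = 7.5414


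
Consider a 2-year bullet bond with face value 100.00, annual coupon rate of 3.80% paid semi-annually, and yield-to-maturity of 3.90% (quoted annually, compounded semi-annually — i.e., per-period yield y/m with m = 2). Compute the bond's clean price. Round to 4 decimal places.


Coupon per period c = face * coupon_rate / m = 1.900000
Periods per year m = 2; per-period yield y/m = 0.019500
Number of cashflows N = 4
Cashflows (t years, CF_t, discount factor 1/(1+y/m)^(m*t), PV):
  t = 0.5000: CF_t = 1.900000, DF = 0.980873, PV = 1.863659
  t = 1.0000: CF_t = 1.900000, DF = 0.962112, PV = 1.828012
  t = 1.5000: CF_t = 1.900000, DF = 0.943709, PV = 1.793048
  t = 2.0000: CF_t = 101.900000, DF = 0.925659, PV = 94.324663
Price P = sum_t PV_t = 99.809382

Answer: Price = 99.8094


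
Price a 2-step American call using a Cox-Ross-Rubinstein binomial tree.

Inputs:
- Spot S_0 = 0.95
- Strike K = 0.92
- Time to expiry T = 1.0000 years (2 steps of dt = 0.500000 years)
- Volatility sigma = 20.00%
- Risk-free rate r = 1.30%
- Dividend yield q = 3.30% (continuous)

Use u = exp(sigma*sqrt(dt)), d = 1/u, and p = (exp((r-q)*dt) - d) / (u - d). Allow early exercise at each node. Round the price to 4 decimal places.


dt = T/N = 0.500000
u = exp(sigma*sqrt(dt)) = 1.151910; d = 1/u = 0.868123
p = (exp((r-q)*dt) - d) / (u - d) = 0.429641
Discount per step: exp(-r*dt) = 0.993521
Stock lattice S(k, i) with i counting down-moves:
  k=0: S(0,0) = 0.9500
  k=1: S(1,0) = 1.0943; S(1,1) = 0.8247
  k=2: S(2,0) = 1.2606; S(2,1) = 0.9500; S(2,2) = 0.7160
Terminal payoffs V(N, i) = max(S_T - K, 0):
  V(2,0) = 0.340552; V(2,1) = 0.030000; V(2,2) = 0.000000
Backward induction: V(k, i) = exp(-r*dt) * [p * V(k+1, i) + (1-p) * V(k+1, i+1)]; then take max(V_cont, immediate exercise) for American.
  V(1,0) = exp(-r*dt) * [p*0.340552 + (1-p)*0.030000] = 0.162367; exercise = 0.174314; V(1,0) = max -> 0.174314
  V(1,1) = exp(-r*dt) * [p*0.030000 + (1-p)*0.000000] = 0.012806; exercise = 0.000000; V(1,1) = max -> 0.012806
  V(0,0) = exp(-r*dt) * [p*0.174314 + (1-p)*0.012806] = 0.081664; exercise = 0.030000; V(0,0) = max -> 0.081664

Answer: Price = V(0,0) = 0.0817


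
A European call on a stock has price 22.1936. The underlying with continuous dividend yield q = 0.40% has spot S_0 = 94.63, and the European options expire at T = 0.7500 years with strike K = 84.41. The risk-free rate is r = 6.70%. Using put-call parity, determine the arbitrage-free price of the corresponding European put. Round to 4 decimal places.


Put-call parity: C - P = S_0 * exp(-qT) - K * exp(-rT).
S_0 * exp(-qT) = 94.6300 * 0.99700450 = 94.34653541
K * exp(-rT) = 84.4100 * 0.95099165 = 80.27320491
P = C - S*exp(-qT) + K*exp(-rT)
P = 22.1936 - 94.34653541 + 80.27320491 = 8.1203

Answer: Put price = 8.1203


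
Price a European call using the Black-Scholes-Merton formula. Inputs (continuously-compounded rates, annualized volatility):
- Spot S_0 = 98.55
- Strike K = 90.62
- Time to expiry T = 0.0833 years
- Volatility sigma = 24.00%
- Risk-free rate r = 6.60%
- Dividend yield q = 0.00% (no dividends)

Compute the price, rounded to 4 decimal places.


Answer: Price = 8.7300

Derivation:
d1 = (ln(S/K) + (r - q + 0.5*sigma^2) * T) / (sigma * sqrt(T)) = 1.32508089
d2 = d1 - sigma * sqrt(T) = 1.25581272
exp(-rT) = 0.99451729; exp(-qT) = 1.00000000
C = S_0 * exp(-qT) * N(d1) - K * exp(-rT) * N(d2)
N(d1) = 0.90742784; N(d2) = 0.89540806
C = 98.5500 * 1.00000000 * 0.90742784 - 90.6200 * 0.99451729 * 0.89540806 = 8.7300


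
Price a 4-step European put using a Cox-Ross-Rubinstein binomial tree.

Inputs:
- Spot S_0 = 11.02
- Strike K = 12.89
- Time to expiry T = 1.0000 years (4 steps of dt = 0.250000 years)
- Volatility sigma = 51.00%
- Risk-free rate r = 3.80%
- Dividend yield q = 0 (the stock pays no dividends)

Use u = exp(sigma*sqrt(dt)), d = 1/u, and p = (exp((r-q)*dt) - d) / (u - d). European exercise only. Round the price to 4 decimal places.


dt = T/N = 0.250000
u = exp(sigma*sqrt(dt)) = 1.290462; d = 1/u = 0.774916
p = (exp((r-q)*dt) - d) / (u - d) = 0.455108
Discount per step: exp(-r*dt) = 0.990545
Stock lattice S(k, i) with i counting down-moves:
  k=0: S(0,0) = 11.0200
  k=1: S(1,0) = 14.2209; S(1,1) = 8.5396
  k=2: S(2,0) = 18.3515; S(2,1) = 11.0200; S(2,2) = 6.6175
  k=3: S(3,0) = 23.6819; S(3,1) = 14.2209; S(3,2) = 8.5396; S(3,3) = 5.1280
  k=4: S(4,0) = 30.5606; S(4,1) = 18.3515; S(4,2) = 11.0200; S(4,3) = 6.6175; S(4,4) = 3.9738
Terminal payoffs V(N, i) = max(K - S_T, 0):
  V(4,0) = 0.000000; V(4,1) = 0.000000; V(4,2) = 1.870000; V(4,3) = 6.272539; V(4,4) = 8.916244
Backward induction: V(k, i) = exp(-r*dt) * [p * V(k+1, i) + (1-p) * V(k+1, i+1)].
  V(3,0) = exp(-r*dt) * [p*0.000000 + (1-p)*0.000000] = 0.000000
  V(3,1) = exp(-r*dt) * [p*0.000000 + (1-p)*1.870000] = 1.009314
  V(3,2) = exp(-r*dt) * [p*1.870000 + (1-p)*6.272539] = 4.228545
  V(3,3) = exp(-r*dt) * [p*6.272539 + (1-p)*8.916244] = 7.640145
  V(2,0) = exp(-r*dt) * [p*0.000000 + (1-p)*1.009314] = 0.544767
  V(2,1) = exp(-r*dt) * [p*1.009314 + (1-p)*4.228545] = 2.737318
  V(2,2) = exp(-r*dt) * [p*4.228545 + (1-p)*7.640145] = 6.029941
  V(1,0) = exp(-r*dt) * [p*0.544767 + (1-p)*2.737318] = 1.723024
  V(1,1) = exp(-r*dt) * [p*2.737318 + (1-p)*6.029941] = 4.488597
  V(0,0) = exp(-r*dt) * [p*1.723024 + (1-p)*4.488597] = 3.199423

Answer: Price = V(0,0) = 3.1994


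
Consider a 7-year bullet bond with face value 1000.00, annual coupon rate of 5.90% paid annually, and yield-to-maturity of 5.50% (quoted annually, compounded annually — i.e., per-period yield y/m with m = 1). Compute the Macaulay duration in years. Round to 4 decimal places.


Coupon per period c = face * coupon_rate / m = 59.000000
Periods per year m = 1; per-period yield y/m = 0.055000
Number of cashflows N = 7
Cashflows (t years, CF_t, discount factor 1/(1+y/m)^(m*t), PV):
  t = 1.0000: CF_t = 59.000000, DF = 0.947867, PV = 55.924171
  t = 2.0000: CF_t = 59.000000, DF = 0.898452, PV = 53.008693
  t = 3.0000: CF_t = 59.000000, DF = 0.851614, PV = 50.245206
  t = 4.0000: CF_t = 59.000000, DF = 0.807217, PV = 47.625788
  t = 5.0000: CF_t = 59.000000, DF = 0.765134, PV = 45.142927
  t = 6.0000: CF_t = 59.000000, DF = 0.725246, PV = 42.789504
  t = 7.0000: CF_t = 1059.000000, DF = 0.687437, PV = 727.995580
Price P = sum_t PV_t = 1022.731868
Macaulay numerator sum_t t * PV_t:
  t * PV_t at t = 1.0000: 55.924171
  t * PV_t at t = 2.0000: 106.017385
  t * PV_t at t = 3.0000: 150.735619
  t * PV_t at t = 4.0000: 190.503151
  t * PV_t at t = 5.0000: 225.714634
  t * PV_t at t = 6.0000: 256.737025
  t * PV_t at t = 7.0000: 5095.969062
Macaulay duration D = (sum_t t * PV_t) / P = 6081.601047 / 1022.731868 = 5.946428

Answer: Macaulay duration = 5.9464 years


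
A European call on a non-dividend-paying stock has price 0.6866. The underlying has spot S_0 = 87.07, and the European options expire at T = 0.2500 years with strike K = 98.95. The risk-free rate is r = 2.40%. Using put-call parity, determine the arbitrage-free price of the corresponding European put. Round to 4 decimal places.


Put-call parity: C - P = S_0 * exp(-qT) - K * exp(-rT).
S_0 * exp(-qT) = 87.0700 * 1.00000000 = 87.07000000
K * exp(-rT) = 98.9500 * 0.99401796 = 98.35807754
P = C - S*exp(-qT) + K*exp(-rT)
P = 0.6866 - 87.07000000 + 98.35807754 = 11.9747

Answer: Put price = 11.9747


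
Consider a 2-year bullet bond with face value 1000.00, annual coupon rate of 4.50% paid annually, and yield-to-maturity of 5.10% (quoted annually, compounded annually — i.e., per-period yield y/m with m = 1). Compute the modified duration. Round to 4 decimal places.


Answer: Modified duration = 1.8618

Derivation:
Coupon per period c = face * coupon_rate / m = 45.000000
Periods per year m = 1; per-period yield y/m = 0.051000
Number of cashflows N = 2
Cashflows (t years, CF_t, discount factor 1/(1+y/m)^(m*t), PV):
  t = 1.0000: CF_t = 45.000000, DF = 0.951475, PV = 42.816365
  t = 2.0000: CF_t = 1045.000000, DF = 0.905304, PV = 946.042960
Price P = sum_t PV_t = 988.859326
First compute Macaulay numerator sum_t t * PV_t:
  t * PV_t at t = 1.0000: 42.816365
  t * PV_t at t = 2.0000: 1892.085921
Macaulay duration D = 1934.902286 / 988.859326 = 1.956701
Modified duration = D / (1 + y/m) = 1.956701 / (1 + 0.051000) = 1.861752


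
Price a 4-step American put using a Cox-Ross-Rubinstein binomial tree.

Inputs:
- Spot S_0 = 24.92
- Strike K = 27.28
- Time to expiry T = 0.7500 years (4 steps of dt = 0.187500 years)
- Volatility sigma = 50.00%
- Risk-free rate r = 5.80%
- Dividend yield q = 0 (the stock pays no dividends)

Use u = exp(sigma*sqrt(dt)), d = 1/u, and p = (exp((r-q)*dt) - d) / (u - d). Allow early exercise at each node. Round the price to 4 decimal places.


Answer: Price = V(0,0) = 5.3031

Derivation:
dt = T/N = 0.187500
u = exp(sigma*sqrt(dt)) = 1.241731; d = 1/u = 0.805327
p = (exp((r-q)*dt) - d) / (u - d) = 0.471139
Discount per step: exp(-r*dt) = 0.989184
Stock lattice S(k, i) with i counting down-moves:
  k=0: S(0,0) = 24.9200
  k=1: S(1,0) = 30.9439; S(1,1) = 20.0688
  k=2: S(2,0) = 38.4240; S(2,1) = 24.9200; S(2,2) = 16.1619
  k=3: S(3,0) = 47.7123; S(3,1) = 30.9439; S(3,2) = 20.0688; S(3,3) = 13.0156
  k=4: S(4,0) = 59.2459; S(4,1) = 38.4240; S(4,2) = 24.9200; S(4,3) = 16.1619; S(4,4) = 10.4819
Terminal payoffs V(N, i) = max(K - S_T, 0):
  V(4,0) = 0.000000; V(4,1) = 0.000000; V(4,2) = 2.360000; V(4,3) = 11.118078; V(4,4) = 16.798149
Backward induction: V(k, i) = exp(-r*dt) * [p * V(k+1, i) + (1-p) * V(k+1, i+1)]; then take max(V_cont, immediate exercise) for American.
  V(3,0) = exp(-r*dt) * [p*0.000000 + (1-p)*0.000000] = 0.000000; exercise = 0.000000; V(3,0) = max -> 0.000000
  V(3,1) = exp(-r*dt) * [p*0.000000 + (1-p)*2.360000] = 1.234611; exercise = 0.000000; V(3,1) = max -> 1.234611
  V(3,2) = exp(-r*dt) * [p*2.360000 + (1-p)*11.118078] = 6.916178; exercise = 7.211241; V(3,2) = max -> 7.211241
  V(3,3) = exp(-r*dt) * [p*11.118078 + (1-p)*16.798149] = 13.969298; exercise = 14.264361; V(3,3) = max -> 14.264361
  V(2,0) = exp(-r*dt) * [p*0.000000 + (1-p)*1.234611] = 0.645875; exercise = 0.000000; V(2,0) = max -> 0.645875
  V(2,1) = exp(-r*dt) * [p*1.234611 + (1-p)*7.211241] = 4.347874; exercise = 2.360000; V(2,1) = max -> 4.347874
  V(2,2) = exp(-r*dt) * [p*7.211241 + (1-p)*14.264361] = 10.823015; exercise = 11.118078; V(2,2) = max -> 11.118078
  V(1,0) = exp(-r*dt) * [p*0.645875 + (1-p)*4.347874] = 2.575554; exercise = 0.000000; V(1,0) = max -> 2.575554
  V(1,1) = exp(-r*dt) * [p*4.347874 + (1-p)*11.118078] = 7.842614; exercise = 7.211241; V(1,1) = max -> 7.842614
  V(0,0) = exp(-r*dt) * [p*2.575554 + (1-p)*7.842614] = 5.303108; exercise = 2.360000; V(0,0) = max -> 5.303108


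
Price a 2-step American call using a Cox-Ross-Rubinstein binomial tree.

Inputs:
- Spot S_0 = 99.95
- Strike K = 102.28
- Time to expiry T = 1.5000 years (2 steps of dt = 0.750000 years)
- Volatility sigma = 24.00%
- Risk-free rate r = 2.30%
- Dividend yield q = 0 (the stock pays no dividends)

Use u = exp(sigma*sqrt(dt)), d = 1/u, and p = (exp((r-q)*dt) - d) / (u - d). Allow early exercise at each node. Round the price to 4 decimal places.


dt = T/N = 0.750000
u = exp(sigma*sqrt(dt)) = 1.231024; d = 1/u = 0.812332
p = (exp((r-q)*dt) - d) / (u - d) = 0.489782
Discount per step: exp(-r*dt) = 0.982898
Stock lattice S(k, i) with i counting down-moves:
  k=0: S(0,0) = 99.9500
  k=1: S(1,0) = 123.0408; S(1,1) = 81.1926
  k=2: S(2,0) = 151.4662; S(2,1) = 99.9500; S(2,2) = 65.9553
Terminal payoffs V(N, i) = max(S_T - K, 0):
  V(2,0) = 49.186163; V(2,1) = 0.000000; V(2,2) = 0.000000
Backward induction: V(k, i) = exp(-r*dt) * [p * V(k+1, i) + (1-p) * V(k+1, i+1)]; then take max(V_cont, immediate exercise) for American.
  V(1,0) = exp(-r*dt) * [p*49.186163 + (1-p)*0.000000] = 23.678495; exercise = 20.760818; V(1,0) = max -> 23.678495
  V(1,1) = exp(-r*dt) * [p*0.000000 + (1-p)*0.000000] = 0.000000; exercise = 0.000000; V(1,1) = max -> 0.000000
  V(0,0) = exp(-r*dt) * [p*23.678495 + (1-p)*0.000000] = 11.398961; exercise = 0.000000; V(0,0) = max -> 11.398961

Answer: Price = V(0,0) = 11.3990


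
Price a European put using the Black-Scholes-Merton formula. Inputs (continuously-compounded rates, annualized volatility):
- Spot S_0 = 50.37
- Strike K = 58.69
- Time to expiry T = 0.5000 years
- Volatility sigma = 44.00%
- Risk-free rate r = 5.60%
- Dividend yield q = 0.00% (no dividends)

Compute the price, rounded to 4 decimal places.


Answer: Price = 10.5135

Derivation:
d1 = (ln(S/K) + (r - q + 0.5*sigma^2) * T) / (sigma * sqrt(T)) = -0.24579544
d2 = d1 - sigma * sqrt(T) = -0.55692243
exp(-rT) = 0.97238837; exp(-qT) = 1.00000000
P = K * exp(-rT) * N(-d2) - S_0 * exp(-qT) * N(-d1)
N(-d1) = 0.59707971; N(-d2) = 0.71120978
P = 58.6900 * 0.97238837 * 0.71120978 - 50.3700 * 1.00000000 * 0.59707971 = 10.5135


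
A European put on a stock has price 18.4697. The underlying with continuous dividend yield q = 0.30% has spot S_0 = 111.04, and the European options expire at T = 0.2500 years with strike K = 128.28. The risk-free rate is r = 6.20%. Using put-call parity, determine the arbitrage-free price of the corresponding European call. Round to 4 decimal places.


Put-call parity: C - P = S_0 * exp(-qT) - K * exp(-rT).
S_0 * exp(-qT) = 111.0400 * 0.99925028 = 110.95675122
K * exp(-rT) = 128.2800 * 0.98461951 = 126.30699033
C = P + S*exp(-qT) - K*exp(-rT)
C = 18.4697 + 110.95675122 - 126.30699033 = 3.1195

Answer: Call price = 3.1195


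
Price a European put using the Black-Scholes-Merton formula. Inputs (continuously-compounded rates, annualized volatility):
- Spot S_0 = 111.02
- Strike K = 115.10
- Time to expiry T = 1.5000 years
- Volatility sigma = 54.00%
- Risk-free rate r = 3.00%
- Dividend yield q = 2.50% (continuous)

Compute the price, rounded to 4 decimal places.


d1 = (ln(S/K) + (r - q + 0.5*sigma^2) * T) / (sigma * sqrt(T)) = 0.28745072
d2 = d1 - sigma * sqrt(T) = -0.37391151
exp(-rT) = 0.95599748; exp(-qT) = 0.96319442
P = K * exp(-rT) * N(-d2) - S_0 * exp(-qT) * N(-d1)
N(-d1) = 0.38688361; N(-d2) = 0.64576492
P = 115.1000 * 0.95599748 * 0.64576492 - 111.0200 * 0.96319442 * 0.38688361 = 29.6860

Answer: Price = 29.6860


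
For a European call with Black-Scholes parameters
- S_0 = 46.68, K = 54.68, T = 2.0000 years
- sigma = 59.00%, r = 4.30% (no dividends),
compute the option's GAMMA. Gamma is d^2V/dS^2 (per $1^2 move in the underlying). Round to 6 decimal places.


d1 = 0.3306836344; d2 = -0.5037023674
phi(d1) = 0.3777153663; exp(-qT) = 1.0000000000; exp(-rT) = 0.9175942312
Gamma = exp(-qT) * phi(d1) / (S * sigma * sqrt(T)) = 1.0000000000 * 0.3777153663 / (46.6800 * 0.5900 * 1.4142135624) = 0.009698

Answer: Gamma = 0.009698


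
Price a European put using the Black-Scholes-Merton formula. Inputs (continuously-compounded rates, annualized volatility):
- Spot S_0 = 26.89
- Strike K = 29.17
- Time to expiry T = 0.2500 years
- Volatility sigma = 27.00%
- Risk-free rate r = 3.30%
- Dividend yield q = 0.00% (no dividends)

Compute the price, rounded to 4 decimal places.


Answer: Price = 2.7369

Derivation:
d1 = (ln(S/K) + (r - q + 0.5*sigma^2) * T) / (sigma * sqrt(T)) = -0.47425047
d2 = d1 - sigma * sqrt(T) = -0.60925047
exp(-rT) = 0.99178394; exp(-qT) = 1.00000000
P = K * exp(-rT) * N(-d2) - S_0 * exp(-qT) * N(-d1)
N(-d1) = 0.68233935; N(-d2) = 0.72882078
P = 29.1700 * 0.99178394 * 0.72882078 - 26.8900 * 1.00000000 * 0.68233935 = 2.7369


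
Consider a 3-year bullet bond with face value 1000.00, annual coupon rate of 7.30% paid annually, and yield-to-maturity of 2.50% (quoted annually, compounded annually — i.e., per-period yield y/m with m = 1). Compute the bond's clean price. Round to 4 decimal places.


Coupon per period c = face * coupon_rate / m = 73.000000
Periods per year m = 1; per-period yield y/m = 0.025000
Number of cashflows N = 3
Cashflows (t years, CF_t, discount factor 1/(1+y/m)^(m*t), PV):
  t = 1.0000: CF_t = 73.000000, DF = 0.975610, PV = 71.219512
  t = 2.0000: CF_t = 73.000000, DF = 0.951814, PV = 69.482451
  t = 3.0000: CF_t = 1073.000000, DF = 0.928599, PV = 996.387168
Price P = sum_t PV_t = 1137.089131

Answer: Price = 1137.0891


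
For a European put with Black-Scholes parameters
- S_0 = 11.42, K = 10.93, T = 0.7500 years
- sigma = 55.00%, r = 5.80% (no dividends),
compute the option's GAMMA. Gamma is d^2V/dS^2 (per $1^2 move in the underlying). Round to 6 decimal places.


Answer: Gamma = 0.067106

Derivation:
d1 = 0.4215547177; d2 = -0.0547592544
phi(d1) = 0.3650237996; exp(-qT) = 1.0000000000; exp(-rT) = 0.9574325541
Gamma = exp(-qT) * phi(d1) / (S * sigma * sqrt(T)) = 1.0000000000 * 0.3650237996 / (11.4200 * 0.5500 * 0.8660254038) = 0.067106


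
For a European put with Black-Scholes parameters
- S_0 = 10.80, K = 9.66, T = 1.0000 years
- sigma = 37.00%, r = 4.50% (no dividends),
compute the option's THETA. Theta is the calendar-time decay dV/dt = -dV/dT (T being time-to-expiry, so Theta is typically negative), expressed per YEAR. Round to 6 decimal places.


Answer: Theta = -0.493848

Derivation:
d1 = 0.6081148268; d2 = 0.2381148268
phi(d1) = 0.3315951922; exp(-qT) = 1.0000000000; exp(-rT) = 0.9559974818
Theta = -S*exp(-qT)*phi(d1)*sigma/(2*sqrt(T)) + r*K*exp(-rT)*N(-d2) - q*S*exp(-qT)*N(-d1)
N(-d1) = 0.2715556596; N(-d2) = 0.4058960177; sqrt(T) = 1.0000000000
Term 1 = -10.8000 * 1.0000000000 * 0.3315951922 * 0.3700 / (2 * 1.0000000000) = -0.6625271940
Term 2 = 0.0450 * 9.6600 * 0.9559974818 * 0.4058960177 = 0.1686790626
Term 3 = 0 (no dividend yield, q = 0)
Theta = -0.6625271940 + (0.1686790626) + (0.0000000000) = -0.493848


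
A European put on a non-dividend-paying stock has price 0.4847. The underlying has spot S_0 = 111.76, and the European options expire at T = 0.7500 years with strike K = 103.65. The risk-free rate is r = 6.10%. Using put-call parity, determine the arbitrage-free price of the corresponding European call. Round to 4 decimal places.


Put-call parity: C - P = S_0 * exp(-qT) - K * exp(-rT).
S_0 * exp(-qT) = 111.7600 * 1.00000000 = 111.76000000
K * exp(-rT) = 103.6500 * 0.95528075 = 99.01485000
C = P + S*exp(-qT) - K*exp(-rT)
C = 0.4847 + 111.76000000 - 99.01485000 = 13.2299

Answer: Call price = 13.2299


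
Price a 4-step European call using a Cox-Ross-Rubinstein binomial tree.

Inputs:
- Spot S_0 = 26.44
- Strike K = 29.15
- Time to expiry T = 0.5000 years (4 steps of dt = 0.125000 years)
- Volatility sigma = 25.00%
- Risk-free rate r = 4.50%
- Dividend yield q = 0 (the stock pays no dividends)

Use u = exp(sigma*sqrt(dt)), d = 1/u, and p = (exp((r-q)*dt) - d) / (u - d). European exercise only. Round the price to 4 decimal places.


dt = T/N = 0.125000
u = exp(sigma*sqrt(dt)) = 1.092412; d = 1/u = 0.915405
p = (exp((r-q)*dt) - d) / (u - d) = 0.509785
Discount per step: exp(-r*dt) = 0.994391
Stock lattice S(k, i) with i counting down-moves:
  k=0: S(0,0) = 26.4400
  k=1: S(1,0) = 28.8834; S(1,1) = 24.2033
  k=2: S(2,0) = 31.5526; S(2,1) = 26.4400; S(2,2) = 22.1558
  k=3: S(3,0) = 34.4684; S(3,1) = 28.8834; S(3,2) = 24.2033; S(3,3) = 20.2816
  k=4: S(4,0) = 37.6537; S(4,1) = 31.5526; S(4,2) = 26.4400; S(4,3) = 22.1558; S(4,4) = 18.5659
Terminal payoffs V(N, i) = max(S_T - K, 0):
  V(4,0) = 8.503707; V(4,1) = 2.402559; V(4,2) = 0.000000; V(4,3) = 0.000000; V(4,4) = 0.000000
Backward induction: V(k, i) = exp(-r*dt) * [p * V(k+1, i) + (1-p) * V(k+1, i+1)].
  V(3,0) = exp(-r*dt) * [p*8.503707 + (1-p)*2.402559] = 5.481912
  V(3,1) = exp(-r*dt) * [p*2.402559 + (1-p)*0.000000] = 1.217919
  V(3,2) = exp(-r*dt) * [p*0.000000 + (1-p)*0.000000] = 0.000000
  V(3,3) = exp(-r*dt) * [p*0.000000 + (1-p)*0.000000] = 0.000000
  V(2,0) = exp(-r*dt) * [p*5.481912 + (1-p)*1.217919] = 3.372615
  V(2,1) = exp(-r*dt) * [p*1.217919 + (1-p)*0.000000] = 0.617395
  V(2,2) = exp(-r*dt) * [p*0.000000 + (1-p)*0.000000] = 0.000000
  V(1,0) = exp(-r*dt) * [p*3.372615 + (1-p)*0.617395] = 2.010624
  V(1,1) = exp(-r*dt) * [p*0.617395 + (1-p)*0.000000] = 0.312973
  V(0,0) = exp(-r*dt) * [p*2.010624 + (1-p)*0.312973] = 1.171801

Answer: Price = V(0,0) = 1.1718


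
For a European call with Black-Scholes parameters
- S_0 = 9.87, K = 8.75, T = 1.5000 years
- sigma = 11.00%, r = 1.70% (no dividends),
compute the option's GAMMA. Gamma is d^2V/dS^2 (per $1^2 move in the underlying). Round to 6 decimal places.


Answer: Gamma = 0.154753

Derivation:
d1 = 1.1506749223; d2 = 1.0159529865
phi(d1) = 0.2057764442; exp(-qT) = 1.0000000000; exp(-rT) = 0.9748223790
Gamma = exp(-qT) * phi(d1) / (S * sigma * sqrt(T)) = 1.0000000000 * 0.2057764442 / (9.8700 * 0.1100 * 1.2247448714) = 0.154753


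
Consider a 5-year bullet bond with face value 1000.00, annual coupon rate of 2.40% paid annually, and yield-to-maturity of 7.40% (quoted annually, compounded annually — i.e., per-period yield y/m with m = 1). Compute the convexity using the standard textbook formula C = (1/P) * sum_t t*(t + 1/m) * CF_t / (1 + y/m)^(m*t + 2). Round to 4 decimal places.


Coupon per period c = face * coupon_rate / m = 24.000000
Periods per year m = 1; per-period yield y/m = 0.074000
Number of cashflows N = 5
Cashflows (t years, CF_t, discount factor 1/(1+y/m)^(m*t), PV):
  t = 1.0000: CF_t = 24.000000, DF = 0.931099, PV = 22.346369
  t = 2.0000: CF_t = 24.000000, DF = 0.866945, PV = 20.806675
  t = 3.0000: CF_t = 24.000000, DF = 0.807211, PV = 19.373068
  t = 4.0000: CF_t = 24.000000, DF = 0.751593, PV = 18.038238
  t = 5.0000: CF_t = 1024.000000, DF = 0.699808, PV = 716.602881
Price P = sum_t PV_t = 797.167230
Convexity numerator sum_t t*(t + 1/m) * CF_t / (1+y/m)^(m*t + 2):
  t = 1.0000: term = 38.746136
  t = 2.0000: term = 108.229429
  t = 3.0000: term = 201.544560
  t = 4.0000: term = 312.763129
  t = 5.0000: term = 18637.653864
Convexity = (1/P) * sum = 19298.937118 / 797.167230 = 24.209396

Answer: Convexity = 24.2094


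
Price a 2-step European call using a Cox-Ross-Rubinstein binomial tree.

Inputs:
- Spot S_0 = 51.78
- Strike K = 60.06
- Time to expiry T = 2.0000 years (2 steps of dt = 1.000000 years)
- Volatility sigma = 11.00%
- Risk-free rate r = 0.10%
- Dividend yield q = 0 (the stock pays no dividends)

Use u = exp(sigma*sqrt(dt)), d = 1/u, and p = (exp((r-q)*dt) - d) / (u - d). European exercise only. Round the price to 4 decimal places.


Answer: Price = V(0,0) = 1.0135

Derivation:
dt = T/N = 1.000000
u = exp(sigma*sqrt(dt)) = 1.116278; d = 1/u = 0.895834
p = (exp((r-q)*dt) - d) / (u - d) = 0.477066
Discount per step: exp(-r*dt) = 0.999000
Stock lattice S(k, i) with i counting down-moves:
  k=0: S(0,0) = 51.7800
  k=1: S(1,0) = 57.8009; S(1,1) = 46.3863
  k=2: S(2,0) = 64.5219; S(2,1) = 51.7800; S(2,2) = 41.5544
Terminal payoffs V(N, i) = max(S_T - K, 0):
  V(2,0) = 4.461853; V(2,1) = 0.000000; V(2,2) = 0.000000
Backward induction: V(k, i) = exp(-r*dt) * [p * V(k+1, i) + (1-p) * V(k+1, i+1)].
  V(1,0) = exp(-r*dt) * [p*4.461853 + (1-p)*0.000000] = 2.126472
  V(1,1) = exp(-r*dt) * [p*0.000000 + (1-p)*0.000000] = 0.000000
  V(0,0) = exp(-r*dt) * [p*2.126472 + (1-p)*0.000000] = 1.013454
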